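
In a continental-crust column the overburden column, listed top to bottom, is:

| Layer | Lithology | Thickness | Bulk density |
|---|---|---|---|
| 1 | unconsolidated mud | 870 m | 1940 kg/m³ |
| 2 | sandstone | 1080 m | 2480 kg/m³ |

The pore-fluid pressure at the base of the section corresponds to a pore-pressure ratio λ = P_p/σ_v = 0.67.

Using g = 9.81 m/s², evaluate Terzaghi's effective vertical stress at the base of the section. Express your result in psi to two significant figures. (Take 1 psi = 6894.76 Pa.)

Overburden (lithostatic) stress σ_v:
unconsolidated mud: 1940 kg/m³ × 9.81 m/s² × 870 m = 1.656×10^7 Pa = 16.56 MPa
sandstone: 2480 kg/m³ × 9.81 m/s² × 1080 m = 2.628×10^7 Pa = 26.28 MPa
Total = 16.56 + 26.28 = 42.832 MPa
Pore pressure P_p = λ·σ_v = 0.67 × 42.83 MPa = 28.70 MPa
Effective stress σ' = σ_v − P_p = 42.83 − 28.70 = 14.135 MPa = 2050.1 psi

2100 psi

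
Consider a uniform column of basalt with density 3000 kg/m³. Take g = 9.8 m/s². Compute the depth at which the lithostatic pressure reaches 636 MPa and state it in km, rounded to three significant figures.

h = P/(ρg) = 636 MPa / (3000 kg/m³ × 9.8 m/s²) = 6.360×10^8 Pa / 29400 Pa/m = 21633 m
= 21.633 km

21.6 km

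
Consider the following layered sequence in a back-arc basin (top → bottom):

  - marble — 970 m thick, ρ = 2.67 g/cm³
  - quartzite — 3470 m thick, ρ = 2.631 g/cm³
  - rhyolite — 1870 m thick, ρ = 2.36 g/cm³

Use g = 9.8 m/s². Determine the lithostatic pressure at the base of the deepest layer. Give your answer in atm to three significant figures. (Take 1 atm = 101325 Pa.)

1560 atm

marble: 2670 kg/m³ × 9.8 m/s² × 970 m = 2.538×10^7 Pa = 250.5 atm
quartzite: 2631 kg/m³ × 9.8 m/s² × 3470 m = 8.947×10^7 Pa = 883.0 atm
rhyolite: 2360 kg/m³ × 9.8 m/s² × 1870 m = 4.325×10^7 Pa = 426.8 atm
Total = 250.5 + 883.0 + 426.8 = 1560.3 atm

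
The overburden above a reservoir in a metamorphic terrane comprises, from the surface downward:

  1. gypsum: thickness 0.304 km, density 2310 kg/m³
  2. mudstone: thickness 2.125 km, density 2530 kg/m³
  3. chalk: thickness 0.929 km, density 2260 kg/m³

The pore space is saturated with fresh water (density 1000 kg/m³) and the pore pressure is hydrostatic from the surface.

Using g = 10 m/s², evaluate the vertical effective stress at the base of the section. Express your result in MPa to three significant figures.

Overburden (lithostatic) stress σ_v:
gypsum: 2310 kg/m³ × 10 m/s² × 304 m = 7.022×10^6 Pa = 7.022 MPa
mudstone: 2530 kg/m³ × 10 m/s² × 2125 m = 5.376×10^7 Pa = 53.76 MPa
chalk: 2260 kg/m³ × 10 m/s² × 929 m = 2.100×10^7 Pa = 21.00 MPa
Total = 7.022 + 53.76 + 21.00 = 81.780 MPa
Pore pressure P_p = 1000 kg/m³ × 10 m/s² × 3358 m = 3.358×10^7 Pa = 33.58 MPa
Effective stress σ' = σ_v − P_p = 81.78 − 33.58 = 48.200 MPa

48.2 MPa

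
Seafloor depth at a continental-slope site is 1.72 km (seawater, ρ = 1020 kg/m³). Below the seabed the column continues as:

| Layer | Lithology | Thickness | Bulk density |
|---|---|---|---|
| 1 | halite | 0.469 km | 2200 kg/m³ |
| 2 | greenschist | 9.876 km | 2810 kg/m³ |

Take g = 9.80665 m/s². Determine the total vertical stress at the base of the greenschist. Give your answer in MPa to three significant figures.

299 MPa

seawater: 1020 kg/m³ × 9.80665 m/s² × 1720 m = 1.720×10^7 Pa = 17.20 MPa
halite: 2200 kg/m³ × 9.80665 m/s² × 469 m = 1.012×10^7 Pa = 10.12 MPa
greenschist: 2810 kg/m³ × 9.80665 m/s² × 9876 m = 2.721×10^8 Pa = 272.1 MPa
Total = 17.20 + 10.12 + 272.1 = 299.47 MPa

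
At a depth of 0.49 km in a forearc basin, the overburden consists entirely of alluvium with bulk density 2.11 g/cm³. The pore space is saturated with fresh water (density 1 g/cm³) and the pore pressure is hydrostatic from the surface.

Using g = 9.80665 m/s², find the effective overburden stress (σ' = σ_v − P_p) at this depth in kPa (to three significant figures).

5330 kPa

Overburden (lithostatic) stress σ_v:
alluvium: 2110 kg/m³ × 9.80665 m/s² × 490 m = 1.014×10^7 Pa = 10.14 MPa
Pore pressure P_p = 1000 kg/m³ × 9.80665 m/s² × 490 m = 4.805×10^6 Pa = 4.805 MPa
Effective stress σ' = σ_v − P_p = 10.14 − 4.805 = 5.3338 MPa = 5333.8 kPa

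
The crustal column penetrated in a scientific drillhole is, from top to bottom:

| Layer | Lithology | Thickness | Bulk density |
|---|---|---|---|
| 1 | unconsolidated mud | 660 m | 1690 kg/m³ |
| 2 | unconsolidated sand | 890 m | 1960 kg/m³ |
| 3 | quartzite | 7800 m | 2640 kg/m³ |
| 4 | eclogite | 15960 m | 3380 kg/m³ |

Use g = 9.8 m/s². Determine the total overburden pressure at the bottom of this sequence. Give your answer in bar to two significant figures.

7600 bar

unconsolidated mud: 1690 kg/m³ × 9.8 m/s² × 660 m = 1.093×10^7 Pa = 109.3 bar
unconsolidated sand: 1960 kg/m³ × 9.8 m/s² × 890 m = 1.710×10^7 Pa = 171.0 bar
quartzite: 2640 kg/m³ × 9.8 m/s² × 7800 m = 2.018×10^8 Pa = 2018 bar
eclogite: 3380 kg/m³ × 9.8 m/s² × 15960 m = 5.287×10^8 Pa = 5287 bar
Total = 109.3 + 171.0 + 2018 + 5287 = 7584.9 bar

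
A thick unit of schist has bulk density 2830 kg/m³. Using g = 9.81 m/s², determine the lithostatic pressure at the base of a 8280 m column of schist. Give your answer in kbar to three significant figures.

2.30 kbar

schist: 2830 kg/m³ × 9.81 m/s² × 8280 m = 2.299×10^8 Pa = 2.299 kbar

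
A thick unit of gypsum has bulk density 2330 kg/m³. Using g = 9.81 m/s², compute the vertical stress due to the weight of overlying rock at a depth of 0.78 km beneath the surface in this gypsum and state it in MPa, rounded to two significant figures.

gypsum: 2330 kg/m³ × 9.81 m/s² × 780 m = 1.783×10^7 Pa = 17.83 MPa

18 MPa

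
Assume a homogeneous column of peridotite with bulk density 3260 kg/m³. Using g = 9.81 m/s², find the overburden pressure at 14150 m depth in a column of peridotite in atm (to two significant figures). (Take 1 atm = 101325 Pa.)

peridotite: 3260 kg/m³ × 9.81 m/s² × 14150 m = 4.525×10^8 Pa = 4466 atm

4500 atm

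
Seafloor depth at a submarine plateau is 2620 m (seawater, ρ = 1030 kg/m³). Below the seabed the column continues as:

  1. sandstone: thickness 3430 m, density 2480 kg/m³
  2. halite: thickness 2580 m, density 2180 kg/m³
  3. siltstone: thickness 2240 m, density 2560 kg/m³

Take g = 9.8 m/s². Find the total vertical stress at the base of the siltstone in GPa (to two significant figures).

seawater: 1030 kg/m³ × 9.8 m/s² × 2620 m = 2.645×10^7 Pa = 0.02645 GPa
sandstone: 2480 kg/m³ × 9.8 m/s² × 3430 m = 8.336×10^7 Pa = 0.08336 GPa
halite: 2180 kg/m³ × 9.8 m/s² × 2580 m = 5.512×10^7 Pa = 0.05512 GPa
siltstone: 2560 kg/m³ × 9.8 m/s² × 2240 m = 5.620×10^7 Pa = 0.05620 GPa
Total = 0.02645 + 0.08336 + 0.05512 + 0.05620 = 0.22113 GPa

0.22 GPa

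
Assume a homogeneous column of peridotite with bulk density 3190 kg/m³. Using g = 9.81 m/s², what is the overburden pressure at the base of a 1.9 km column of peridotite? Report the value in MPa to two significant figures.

59 MPa

peridotite: 3190 kg/m³ × 9.81 m/s² × 1900 m = 5.946×10^7 Pa = 59.46 MPa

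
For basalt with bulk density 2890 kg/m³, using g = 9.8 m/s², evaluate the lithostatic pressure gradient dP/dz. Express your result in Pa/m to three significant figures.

28300 Pa/m

dP/dz = ρg = 2890 kg/m³ × 9.8 m/s² = 28322 Pa/m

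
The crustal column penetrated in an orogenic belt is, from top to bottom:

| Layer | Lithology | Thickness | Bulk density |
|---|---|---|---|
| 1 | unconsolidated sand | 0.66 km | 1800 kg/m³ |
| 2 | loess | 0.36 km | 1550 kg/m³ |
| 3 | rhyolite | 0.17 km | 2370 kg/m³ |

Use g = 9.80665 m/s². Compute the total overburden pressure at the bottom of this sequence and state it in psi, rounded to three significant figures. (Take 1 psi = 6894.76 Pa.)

unconsolidated sand: 1800 kg/m³ × 9.80665 m/s² × 660 m = 1.165×10^7 Pa = 1690 psi
loess: 1550 kg/m³ × 9.80665 m/s² × 360 m = 5.472×10^6 Pa = 793.7 psi
rhyolite: 2370 kg/m³ × 9.80665 m/s² × 170 m = 3.951×10^6 Pa = 573.1 psi
Total = 1690 + 793.7 + 573.1 = 3056.5 psi

3060 psi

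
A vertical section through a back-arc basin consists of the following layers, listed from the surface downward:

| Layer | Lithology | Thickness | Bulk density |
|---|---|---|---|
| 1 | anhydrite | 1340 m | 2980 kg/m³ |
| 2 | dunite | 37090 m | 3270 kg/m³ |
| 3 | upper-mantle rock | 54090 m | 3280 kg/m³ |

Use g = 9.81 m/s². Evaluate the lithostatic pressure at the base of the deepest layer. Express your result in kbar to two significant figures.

30 kbar

anhydrite: 2980 kg/m³ × 9.81 m/s² × 1340 m = 3.917×10^7 Pa = 0.3917 kbar
dunite: 3270 kg/m³ × 9.81 m/s² × 37090 m = 1.190×10^9 Pa = 11.90 kbar
upper-mantle rock: 3280 kg/m³ × 9.81 m/s² × 54090 m = 1.740×10^9 Pa = 17.40 kbar
Total = 0.3917 + 11.90 + 17.40 = 29.694 kbar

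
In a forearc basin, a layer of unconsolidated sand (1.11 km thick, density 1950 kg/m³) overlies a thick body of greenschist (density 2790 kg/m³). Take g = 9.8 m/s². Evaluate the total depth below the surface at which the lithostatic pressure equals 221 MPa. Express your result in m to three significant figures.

Pressure at base of upper layers: 1950×9.8×1110 = 2.121×10^7 Pa = 21.21 MPa
Remaining pressure to be supplied by greenschist: 2.210×10^8 − 2.121×10^7 = 1.998×10^8 Pa
Additional depth in greenschist = 1.998×10^8 Pa / (2790 kg/m³ × 9.8 m/s²) = 7307.0 m
Total depth = 1110 m + 7307.0 m = 8417.0 m

8420 m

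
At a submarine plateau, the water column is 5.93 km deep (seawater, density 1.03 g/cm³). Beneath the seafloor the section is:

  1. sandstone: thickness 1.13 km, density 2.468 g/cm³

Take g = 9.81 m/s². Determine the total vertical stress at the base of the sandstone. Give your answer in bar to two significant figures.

seawater: 1030 kg/m³ × 9.81 m/s² × 5930 m = 5.992×10^7 Pa = 599.2 bar
sandstone: 2468 kg/m³ × 9.81 m/s² × 1130 m = 2.736×10^7 Pa = 273.6 bar
Total = 599.2 + 273.6 = 872.77 bar

870 bar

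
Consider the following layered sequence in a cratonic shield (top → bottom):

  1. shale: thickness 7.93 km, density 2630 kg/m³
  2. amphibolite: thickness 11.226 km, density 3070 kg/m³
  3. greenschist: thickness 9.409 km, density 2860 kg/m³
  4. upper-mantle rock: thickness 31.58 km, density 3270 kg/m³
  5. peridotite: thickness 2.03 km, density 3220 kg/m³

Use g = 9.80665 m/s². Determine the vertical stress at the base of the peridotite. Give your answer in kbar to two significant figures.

shale: 2630 kg/m³ × 9.80665 m/s² × 7930 m = 2.045×10^8 Pa = 2.045 kbar
amphibolite: 3070 kg/m³ × 9.80665 m/s² × 11226 m = 3.380×10^8 Pa = 3.380 kbar
greenschist: 2860 kg/m³ × 9.80665 m/s² × 9409 m = 2.639×10^8 Pa = 2.639 kbar
upper-mantle rock: 3270 kg/m³ × 9.80665 m/s² × 31580 m = 1.013×10^9 Pa = 10.13 kbar
peridotite: 3220 kg/m³ × 9.80665 m/s² × 2030 m = 6.410×10^7 Pa = 0.6410 kbar
Total = 2.045 + 3.380 + 2.639 + 10.13 + 0.6410 = 18.832 kbar

19 kbar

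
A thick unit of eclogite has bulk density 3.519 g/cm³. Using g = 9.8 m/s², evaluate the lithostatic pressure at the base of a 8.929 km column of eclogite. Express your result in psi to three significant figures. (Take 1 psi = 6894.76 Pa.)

eclogite: 3519 kg/m³ × 9.8 m/s² × 8929 m = 3.079×10^8 Pa = 44661 psi

44700 psi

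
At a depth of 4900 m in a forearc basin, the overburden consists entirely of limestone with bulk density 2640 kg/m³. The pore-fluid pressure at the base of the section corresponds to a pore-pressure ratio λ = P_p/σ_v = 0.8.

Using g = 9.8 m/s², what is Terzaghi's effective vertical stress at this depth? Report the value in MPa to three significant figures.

Overburden (lithostatic) stress σ_v:
limestone: 2640 kg/m³ × 9.8 m/s² × 4900 m = 1.268×10^8 Pa = 126.8 MPa
Pore pressure P_p = λ·σ_v = 0.8 × 126.8 MPa = 101.4 MPa
Effective stress σ' = σ_v − P_p = 126.8 − 101.4 = 25.355 MPa

25.4 MPa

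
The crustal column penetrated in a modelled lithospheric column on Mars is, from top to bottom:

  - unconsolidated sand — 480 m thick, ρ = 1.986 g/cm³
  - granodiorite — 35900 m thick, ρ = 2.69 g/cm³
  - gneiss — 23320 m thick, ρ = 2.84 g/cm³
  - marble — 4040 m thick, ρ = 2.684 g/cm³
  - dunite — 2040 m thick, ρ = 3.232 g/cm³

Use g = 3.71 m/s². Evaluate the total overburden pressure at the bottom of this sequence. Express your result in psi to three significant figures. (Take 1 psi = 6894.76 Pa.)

unconsolidated sand: 1986 kg/m³ × 3.71 m/s² × 480 m = 3.537×10^6 Pa = 513.0 psi
granodiorite: 2690 kg/m³ × 3.71 m/s² × 35900 m = 3.583×10^8 Pa = 51964 psi
gneiss: 2840 kg/m³ × 3.71 m/s² × 23320 m = 2.457×10^8 Pa = 35637 psi
marble: 2684 kg/m³ × 3.71 m/s² × 4040 m = 4.023×10^7 Pa = 5835 psi
dunite: 3232 kg/m³ × 3.71 m/s² × 2040 m = 2.446×10^7 Pa = 3548 psi
Total = 513.0 + 51964 + 35637 + 5835 + 3548 = 97496 psi

97500 psi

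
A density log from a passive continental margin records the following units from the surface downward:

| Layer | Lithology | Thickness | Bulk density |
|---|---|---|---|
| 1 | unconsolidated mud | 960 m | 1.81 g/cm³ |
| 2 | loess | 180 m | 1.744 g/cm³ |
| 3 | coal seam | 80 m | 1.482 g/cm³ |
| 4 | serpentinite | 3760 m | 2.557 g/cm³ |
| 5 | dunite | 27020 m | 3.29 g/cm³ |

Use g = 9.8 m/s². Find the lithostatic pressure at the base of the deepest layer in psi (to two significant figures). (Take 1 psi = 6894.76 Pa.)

unconsolidated mud: 1810 kg/m³ × 9.8 m/s² × 960 m = 1.703×10^7 Pa = 2470 psi
loess: 1744 kg/m³ × 9.8 m/s² × 180 m = 3.076×10^6 Pa = 446.2 psi
coal seam: 1482 kg/m³ × 9.8 m/s² × 80 m = 1.162×10^6 Pa = 168.5 psi
serpentinite: 2557 kg/m³ × 9.8 m/s² × 3760 m = 9.422×10^7 Pa = 13666 psi
dunite: 3290 kg/m³ × 9.8 m/s² × 27020 m = 8.712×10^8 Pa = 1.264×10^5 psi
Total = 2470 + 446.2 + 168.5 + 13666 + 1.264×10^5 = 1.4310×10^5 psi

140000 psi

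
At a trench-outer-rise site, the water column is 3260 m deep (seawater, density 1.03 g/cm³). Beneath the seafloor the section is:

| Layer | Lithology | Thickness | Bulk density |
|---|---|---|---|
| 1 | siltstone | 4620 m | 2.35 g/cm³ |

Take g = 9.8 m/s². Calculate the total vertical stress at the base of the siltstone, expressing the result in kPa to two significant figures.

seawater: 1030 kg/m³ × 9.8 m/s² × 3260 m = 3.291×10^7 Pa = 32906 kPa
siltstone: 2350 kg/m³ × 9.8 m/s² × 4620 m = 1.064×10^8 Pa = 1.064×10^5 kPa
Total = 32906 + 1.064×10^5 = 1.3931×10^5 kPa

140000 kPa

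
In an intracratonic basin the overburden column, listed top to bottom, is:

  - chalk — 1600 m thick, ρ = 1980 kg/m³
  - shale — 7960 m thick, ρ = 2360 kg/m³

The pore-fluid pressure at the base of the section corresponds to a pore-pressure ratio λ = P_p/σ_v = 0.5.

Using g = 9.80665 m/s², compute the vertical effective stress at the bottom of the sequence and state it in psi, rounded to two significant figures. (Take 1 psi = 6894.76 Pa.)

Overburden (lithostatic) stress σ_v:
chalk: 1980 kg/m³ × 9.80665 m/s² × 1600 m = 3.107×10^7 Pa = 31.07 MPa
shale: 2360 kg/m³ × 9.80665 m/s² × 7960 m = 1.842×10^8 Pa = 184.2 MPa
Total = 31.07 + 184.2 = 215.29 MPa
Pore pressure P_p = λ·σ_v = 0.5 × 215.3 MPa = 107.6 MPa
Effective stress σ' = σ_v − P_p = 215.3 − 107.6 = 107.65 MPa = 15613 psi

16000 psi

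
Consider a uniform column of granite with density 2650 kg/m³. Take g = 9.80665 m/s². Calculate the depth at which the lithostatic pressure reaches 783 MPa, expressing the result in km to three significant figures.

30.1 km

h = P/(ρg) = 783 MPa / (2650 kg/m³ × 9.80665 m/s²) = 7.830×10^8 Pa / 25988 Pa/m = 30130 m
= 30.130 km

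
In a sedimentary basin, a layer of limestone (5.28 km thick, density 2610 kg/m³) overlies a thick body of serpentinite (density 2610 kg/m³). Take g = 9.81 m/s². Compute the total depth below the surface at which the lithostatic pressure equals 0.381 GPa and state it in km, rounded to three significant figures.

14.9 km

Pressure at base of upper layers: 2610×9.81×5280 = 1.352×10^8 Pa = 0.1352 GPa
Remaining pressure to be supplied by serpentinite: 3.810×10^8 − 1.352×10^8 = 2.458×10^8 Pa
Additional depth in serpentinite = 2.458×10^8 Pa / (2610 kg/m³ × 9.81 m/s²) = 9600.4 m
Total depth = 5280 m + 9600.4 m = 14880 m
= 14.880 km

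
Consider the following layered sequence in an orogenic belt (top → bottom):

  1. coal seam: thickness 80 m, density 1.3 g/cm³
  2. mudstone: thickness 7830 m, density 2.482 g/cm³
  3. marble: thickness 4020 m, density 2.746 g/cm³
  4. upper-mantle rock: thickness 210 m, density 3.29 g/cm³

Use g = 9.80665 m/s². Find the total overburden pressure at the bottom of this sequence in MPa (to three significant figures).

307 MPa

coal seam: 1300 kg/m³ × 9.80665 m/s² × 80 m = 1.020×10^6 Pa = 1.020 MPa
mudstone: 2482 kg/m³ × 9.80665 m/s² × 7830 m = 1.906×10^8 Pa = 190.6 MPa
marble: 2746 kg/m³ × 9.80665 m/s² × 4020 m = 1.083×10^8 Pa = 108.3 MPa
upper-mantle rock: 3290 kg/m³ × 9.80665 m/s² × 210 m = 6.775×10^6 Pa = 6.775 MPa
Total = 1.020 + 190.6 + 108.3 + 6.775 = 306.63 MPa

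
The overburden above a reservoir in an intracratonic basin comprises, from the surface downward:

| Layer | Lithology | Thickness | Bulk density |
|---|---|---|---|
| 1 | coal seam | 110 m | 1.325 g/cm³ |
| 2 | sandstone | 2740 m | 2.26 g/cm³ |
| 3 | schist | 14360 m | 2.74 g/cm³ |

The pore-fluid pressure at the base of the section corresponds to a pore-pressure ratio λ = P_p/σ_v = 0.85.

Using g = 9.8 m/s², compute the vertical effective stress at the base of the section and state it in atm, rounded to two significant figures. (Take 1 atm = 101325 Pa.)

Overburden (lithostatic) stress σ_v:
coal seam: 1325 kg/m³ × 9.8 m/s² × 110 m = 1.428×10^6 Pa = 1.428 MPa
sandstone: 2260 kg/m³ × 9.8 m/s² × 2740 m = 6.069×10^7 Pa = 60.69 MPa
schist: 2740 kg/m³ × 9.8 m/s² × 14360 m = 3.856×10^8 Pa = 385.6 MPa
Total = 1.428 + 60.69 + 385.6 = 447.71 MPa
Pore pressure P_p = λ·σ_v = 0.85 × 447.7 MPa = 380.6 MPa
Effective stress σ' = σ_v − P_p = 447.7 − 380.6 = 67.156 MPa = 662.78 atm

660 atm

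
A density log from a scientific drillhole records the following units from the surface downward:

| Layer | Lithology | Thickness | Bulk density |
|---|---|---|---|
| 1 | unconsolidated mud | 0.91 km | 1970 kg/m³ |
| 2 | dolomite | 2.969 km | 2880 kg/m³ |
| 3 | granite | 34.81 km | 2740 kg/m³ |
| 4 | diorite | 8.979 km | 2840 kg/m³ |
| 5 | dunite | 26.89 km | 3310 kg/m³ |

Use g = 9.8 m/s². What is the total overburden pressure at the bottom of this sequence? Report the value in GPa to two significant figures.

2.2 GPa

unconsolidated mud: 1970 kg/m³ × 9.8 m/s² × 910 m = 1.757×10^7 Pa = 0.01757 GPa
dolomite: 2880 kg/m³ × 9.8 m/s² × 2969 m = 8.380×10^7 Pa = 0.08380 GPa
granite: 2740 kg/m³ × 9.8 m/s² × 34810 m = 9.347×10^8 Pa = 0.9347 GPa
diorite: 2840 kg/m³ × 9.8 m/s² × 8979 m = 2.499×10^8 Pa = 0.2499 GPa
dunite: 3310 kg/m³ × 9.8 m/s² × 26890 m = 8.723×10^8 Pa = 0.8723 GPa
Total = 0.01757 + 0.08380 + 0.9347 + 0.2499 + 0.8723 = 2.1582 GPa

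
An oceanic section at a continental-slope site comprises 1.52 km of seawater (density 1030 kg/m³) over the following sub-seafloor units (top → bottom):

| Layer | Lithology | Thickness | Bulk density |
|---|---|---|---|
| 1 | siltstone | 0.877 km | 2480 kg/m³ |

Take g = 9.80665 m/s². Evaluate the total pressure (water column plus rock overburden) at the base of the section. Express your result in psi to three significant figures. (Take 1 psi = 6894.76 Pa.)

5320 psi

seawater: 1030 kg/m³ × 9.80665 m/s² × 1520 m = 1.535×10^7 Pa = 2227 psi
siltstone: 2480 kg/m³ × 9.80665 m/s² × 877 m = 2.133×10^7 Pa = 3094 psi
Total = 2227 + 3094 = 5320.3 psi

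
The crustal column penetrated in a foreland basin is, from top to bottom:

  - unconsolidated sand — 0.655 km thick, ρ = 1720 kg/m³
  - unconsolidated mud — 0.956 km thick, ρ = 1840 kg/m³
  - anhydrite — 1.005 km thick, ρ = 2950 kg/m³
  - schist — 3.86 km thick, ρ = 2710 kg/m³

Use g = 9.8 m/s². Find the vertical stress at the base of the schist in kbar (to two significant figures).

1.6 kbar

unconsolidated sand: 1720 kg/m³ × 9.8 m/s² × 655 m = 1.104×10^7 Pa = 0.1104 kbar
unconsolidated mud: 1840 kg/m³ × 9.8 m/s² × 956 m = 1.724×10^7 Pa = 0.1724 kbar
anhydrite: 2950 kg/m³ × 9.8 m/s² × 1005 m = 2.905×10^7 Pa = 0.2905 kbar
schist: 2710 kg/m³ × 9.8 m/s² × 3860 m = 1.025×10^8 Pa = 1.025 kbar
Total = 0.1104 + 0.1724 + 0.2905 + 1.025 = 1.5985 kbar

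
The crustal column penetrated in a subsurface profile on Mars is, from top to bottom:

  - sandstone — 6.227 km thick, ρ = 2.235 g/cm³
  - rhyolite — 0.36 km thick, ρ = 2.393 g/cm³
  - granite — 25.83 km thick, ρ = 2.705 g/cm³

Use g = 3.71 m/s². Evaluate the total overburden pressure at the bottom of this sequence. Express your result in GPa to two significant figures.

sandstone: 2235 kg/m³ × 3.71 m/s² × 6227 m = 5.163×10^7 Pa = 0.05163 GPa
rhyolite: 2393 kg/m³ × 3.71 m/s² × 360 m = 3.196×10^6 Pa = 3.196×10^-3 GPa
granite: 2705 kg/m³ × 3.71 m/s² × 25830 m = 2.592×10^8 Pa = 0.2592 GPa
Total = 0.05163 + 3.196×10^-3 + 0.2592 = 0.31405 GPa

0.31 GPa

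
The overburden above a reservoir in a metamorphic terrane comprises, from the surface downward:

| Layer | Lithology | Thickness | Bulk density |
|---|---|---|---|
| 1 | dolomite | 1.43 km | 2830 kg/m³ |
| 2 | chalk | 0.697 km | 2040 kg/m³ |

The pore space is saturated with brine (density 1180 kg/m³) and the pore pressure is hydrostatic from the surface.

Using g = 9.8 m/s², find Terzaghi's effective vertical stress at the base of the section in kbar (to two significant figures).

0.29 kbar

Overburden (lithostatic) stress σ_v:
dolomite: 2830 kg/m³ × 9.8 m/s² × 1430 m = 3.966×10^7 Pa = 39.66 MPa
chalk: 2040 kg/m³ × 9.8 m/s² × 697 m = 1.393×10^7 Pa = 13.93 MPa
Total = 39.66 + 13.93 = 53.594 MPa
Pore pressure P_p = 1180 kg/m³ × 9.8 m/s² × 2127 m = 2.460×10^7 Pa = 24.60 MPa
Effective stress σ' = σ_v − P_p = 53.59 − 24.60 = 28.997 MPa = 0.28997 kbar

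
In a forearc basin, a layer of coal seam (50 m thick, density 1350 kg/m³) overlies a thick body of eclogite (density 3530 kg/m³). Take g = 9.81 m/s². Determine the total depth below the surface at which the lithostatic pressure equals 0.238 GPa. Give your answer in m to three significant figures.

Pressure at base of upper layers: 1350×9.81×50 = 6.622×10^5 Pa = 6.622×10^-4 GPa
Remaining pressure to be supplied by eclogite: 2.380×10^8 − 6.622×10^5 = 2.373×10^8 Pa
Additional depth in eclogite = 2.373×10^8 Pa / (3530 kg/m³ × 9.81 m/s²) = 6853.7 m
Total depth = 50 m + 6853.7 m = 6903.7 m

6900 m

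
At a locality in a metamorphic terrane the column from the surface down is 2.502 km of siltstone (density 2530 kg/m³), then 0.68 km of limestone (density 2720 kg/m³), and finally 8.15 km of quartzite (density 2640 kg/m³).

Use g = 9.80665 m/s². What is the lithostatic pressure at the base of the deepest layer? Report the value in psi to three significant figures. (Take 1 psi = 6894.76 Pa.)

siltstone: 2530 kg/m³ × 9.80665 m/s² × 2502 m = 6.208×10^7 Pa = 9003 psi
limestone: 2720 kg/m³ × 9.80665 m/s² × 680 m = 1.814×10^7 Pa = 2631 psi
quartzite: 2640 kg/m³ × 9.80665 m/s² × 8150 m = 2.110×10^8 Pa = 30603 psi
Total = 9003 + 2631 + 30603 = 42237 psi

42200 psi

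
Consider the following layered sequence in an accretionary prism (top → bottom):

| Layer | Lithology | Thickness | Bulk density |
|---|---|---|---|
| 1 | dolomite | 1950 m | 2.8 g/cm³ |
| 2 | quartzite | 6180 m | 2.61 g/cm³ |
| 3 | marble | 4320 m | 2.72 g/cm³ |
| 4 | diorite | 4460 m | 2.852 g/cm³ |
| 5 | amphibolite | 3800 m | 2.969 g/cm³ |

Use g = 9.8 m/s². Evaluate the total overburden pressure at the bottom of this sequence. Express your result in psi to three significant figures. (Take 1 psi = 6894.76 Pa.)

dolomite: 2800 kg/m³ × 9.8 m/s² × 1950 m = 5.351×10^7 Pa = 7761 psi
quartzite: 2610 kg/m³ × 9.8 m/s² × 6180 m = 1.581×10^8 Pa = 22926 psi
marble: 2720 kg/m³ × 9.8 m/s² × 4320 m = 1.152×10^8 Pa = 16702 psi
diorite: 2852 kg/m³ × 9.8 m/s² × 4460 m = 1.247×10^8 Pa = 18080 psi
amphibolite: 2969 kg/m³ × 9.8 m/s² × 3800 m = 1.106×10^8 Pa = 16036 psi
Total = 7761 + 22926 + 16702 + 18080 + 16036 = 81505 psi

81500 psi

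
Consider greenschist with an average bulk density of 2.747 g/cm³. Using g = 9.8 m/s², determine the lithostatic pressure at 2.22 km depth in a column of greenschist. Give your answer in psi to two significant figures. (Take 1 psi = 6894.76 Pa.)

greenschist: 2747 kg/m³ × 9.8 m/s² × 2220 m = 5.976×10^7 Pa = 8668 psi

8700 psi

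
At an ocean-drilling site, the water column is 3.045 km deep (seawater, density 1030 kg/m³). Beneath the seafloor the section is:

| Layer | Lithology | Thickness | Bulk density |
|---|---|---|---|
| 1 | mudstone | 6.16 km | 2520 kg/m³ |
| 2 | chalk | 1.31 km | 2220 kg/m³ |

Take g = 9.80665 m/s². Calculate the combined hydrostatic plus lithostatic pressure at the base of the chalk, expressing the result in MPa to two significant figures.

210 MPa

seawater: 1030 kg/m³ × 9.80665 m/s² × 3045 m = 3.076×10^7 Pa = 30.76 MPa
mudstone: 2520 kg/m³ × 9.80665 m/s² × 6160 m = 1.522×10^8 Pa = 152.2 MPa
chalk: 2220 kg/m³ × 9.80665 m/s² × 1310 m = 2.852×10^7 Pa = 28.52 MPa
Total = 30.76 + 152.2 + 28.52 = 211.51 MPa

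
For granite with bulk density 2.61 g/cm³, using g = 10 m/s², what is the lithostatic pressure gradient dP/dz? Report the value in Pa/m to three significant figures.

26100 Pa/m

dP/dz = ρg = 2610 kg/m³ × 10 m/s² = 26100 Pa/m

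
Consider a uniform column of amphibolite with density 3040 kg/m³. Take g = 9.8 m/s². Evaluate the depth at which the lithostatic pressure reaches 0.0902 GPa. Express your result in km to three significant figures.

h = P/(ρg) = 0.0902 GPa / (3040 kg/m³ × 9.8 m/s²) = 9.020×10^7 Pa / 29792 Pa/m = 3027.7 m
= 3.0277 km

3.03 km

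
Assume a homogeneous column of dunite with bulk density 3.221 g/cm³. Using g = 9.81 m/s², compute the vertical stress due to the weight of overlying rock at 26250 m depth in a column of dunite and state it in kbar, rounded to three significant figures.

8.29 kbar

dunite: 3221 kg/m³ × 9.81 m/s² × 26250 m = 8.294×10^8 Pa = 8.294 kbar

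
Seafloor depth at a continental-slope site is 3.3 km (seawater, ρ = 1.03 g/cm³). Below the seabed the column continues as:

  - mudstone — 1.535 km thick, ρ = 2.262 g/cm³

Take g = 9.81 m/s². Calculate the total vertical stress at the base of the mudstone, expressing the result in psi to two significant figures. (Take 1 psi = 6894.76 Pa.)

9800 psi

seawater: 1030 kg/m³ × 9.81 m/s² × 3300 m = 3.334×10^7 Pa = 4836 psi
mudstone: 2262 kg/m³ × 9.81 m/s² × 1535 m = 3.406×10^7 Pa = 4940 psi
Total = 4836 + 4940 = 9776.4 psi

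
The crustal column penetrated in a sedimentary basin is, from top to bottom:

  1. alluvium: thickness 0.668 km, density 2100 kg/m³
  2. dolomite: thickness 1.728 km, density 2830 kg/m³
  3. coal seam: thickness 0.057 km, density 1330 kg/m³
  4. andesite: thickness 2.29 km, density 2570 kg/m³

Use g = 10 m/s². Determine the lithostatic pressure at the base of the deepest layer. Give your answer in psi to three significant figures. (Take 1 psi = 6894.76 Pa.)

17800 psi

alluvium: 2100 kg/m³ × 10 m/s² × 668 m = 1.403×10^7 Pa = 2035 psi
dolomite: 2830 kg/m³ × 10 m/s² × 1728 m = 4.890×10^7 Pa = 7093 psi
coal seam: 1330 kg/m³ × 10 m/s² × 57 m = 7.581×10^5 Pa = 110.0 psi
andesite: 2570 kg/m³ × 10 m/s² × 2290 m = 5.885×10^7 Pa = 8536 psi
Total = 2035 + 7093 + 110.0 + 8536 = 17773 psi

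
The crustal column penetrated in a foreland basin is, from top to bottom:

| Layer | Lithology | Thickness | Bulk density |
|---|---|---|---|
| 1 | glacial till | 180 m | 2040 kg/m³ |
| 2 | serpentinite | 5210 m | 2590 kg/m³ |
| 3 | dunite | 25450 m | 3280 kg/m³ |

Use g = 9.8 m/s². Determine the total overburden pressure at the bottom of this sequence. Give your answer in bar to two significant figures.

9500 bar

glacial till: 2040 kg/m³ × 9.8 m/s² × 180 m = 3.599×10^6 Pa = 35.99 bar
serpentinite: 2590 kg/m³ × 9.8 m/s² × 5210 m = 1.322×10^8 Pa = 1322 bar
dunite: 3280 kg/m³ × 9.8 m/s² × 25450 m = 8.181×10^8 Pa = 8181 bar
Total = 35.99 + 1322 + 8181 = 9539.0 bar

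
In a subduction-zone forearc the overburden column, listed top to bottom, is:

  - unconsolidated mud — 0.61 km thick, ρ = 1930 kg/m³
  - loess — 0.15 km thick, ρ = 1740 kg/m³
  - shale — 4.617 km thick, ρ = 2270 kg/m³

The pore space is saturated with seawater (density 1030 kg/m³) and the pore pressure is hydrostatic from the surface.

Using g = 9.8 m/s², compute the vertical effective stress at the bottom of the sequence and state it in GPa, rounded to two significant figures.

Overburden (lithostatic) stress σ_v:
unconsolidated mud: 1930 kg/m³ × 9.8 m/s² × 610 m = 1.154×10^7 Pa = 11.54 MPa
loess: 1740 kg/m³ × 9.8 m/s² × 150 m = 2.558×10^6 Pa = 2.558 MPa
shale: 2270 kg/m³ × 9.8 m/s² × 4617 m = 1.027×10^8 Pa = 102.7 MPa
Total = 11.54 + 2.558 + 102.7 = 116.81 MPa
Pore pressure P_p = 1030 kg/m³ × 9.8 m/s² × 5377 m = 5.428×10^7 Pa = 54.28 MPa
Effective stress σ' = σ_v − P_p = 116.8 − 54.28 = 62.530 MPa = 0.062530 GPa

0.063 GPa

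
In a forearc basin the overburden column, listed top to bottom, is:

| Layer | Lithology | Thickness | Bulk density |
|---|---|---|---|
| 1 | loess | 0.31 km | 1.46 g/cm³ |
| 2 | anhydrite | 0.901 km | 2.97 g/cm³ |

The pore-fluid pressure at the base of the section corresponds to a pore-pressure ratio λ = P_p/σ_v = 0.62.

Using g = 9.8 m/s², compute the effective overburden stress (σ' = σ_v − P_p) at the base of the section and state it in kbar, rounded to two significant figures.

Overburden (lithostatic) stress σ_v:
loess: 1460 kg/m³ × 9.8 m/s² × 310 m = 4.435×10^6 Pa = 4.435 MPa
anhydrite: 2970 kg/m³ × 9.8 m/s² × 901 m = 2.622×10^7 Pa = 26.22 MPa
Total = 4.435 + 26.22 = 30.660 MPa
Pore pressure P_p = λ·σ_v = 0.62 × 30.66 MPa = 19.01 MPa
Effective stress σ' = σ_v − P_p = 30.66 − 19.01 = 11.651 MPa = 0.11651 kbar

0.12 kbar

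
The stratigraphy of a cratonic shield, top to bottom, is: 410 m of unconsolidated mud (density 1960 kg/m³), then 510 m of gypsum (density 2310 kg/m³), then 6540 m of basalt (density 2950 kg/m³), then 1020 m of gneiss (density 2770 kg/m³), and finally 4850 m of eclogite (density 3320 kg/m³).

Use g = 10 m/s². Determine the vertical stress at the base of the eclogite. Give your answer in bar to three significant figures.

4020 bar

unconsolidated mud: 1960 kg/m³ × 10 m/s² × 410 m = 8.036×10^6 Pa = 80.36 bar
gypsum: 2310 kg/m³ × 10 m/s² × 510 m = 1.178×10^7 Pa = 117.8 bar
basalt: 2950 kg/m³ × 10 m/s² × 6540 m = 1.929×10^8 Pa = 1929 bar
gneiss: 2770 kg/m³ × 10 m/s² × 1020 m = 2.825×10^7 Pa = 282.5 bar
eclogite: 3320 kg/m³ × 10 m/s² × 4850 m = 1.610×10^8 Pa = 1610 bar
Total = 80.36 + 117.8 + 1929 + 282.5 + 1610 = 4020.2 bar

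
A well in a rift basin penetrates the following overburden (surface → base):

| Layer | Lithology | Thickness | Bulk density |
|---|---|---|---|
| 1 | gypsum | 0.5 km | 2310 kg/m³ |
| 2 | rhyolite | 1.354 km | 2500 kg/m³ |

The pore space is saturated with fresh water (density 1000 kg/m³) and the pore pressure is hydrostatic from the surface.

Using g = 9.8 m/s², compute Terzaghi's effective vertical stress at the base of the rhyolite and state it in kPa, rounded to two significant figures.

Overburden (lithostatic) stress σ_v:
gypsum: 2310 kg/m³ × 9.8 m/s² × 500 m = 1.132×10^7 Pa = 11.32 MPa
rhyolite: 2500 kg/m³ × 9.8 m/s² × 1354 m = 3.317×10^7 Pa = 33.17 MPa
Total = 11.32 + 33.17 = 44.492 MPa
Pore pressure P_p = 1000 kg/m³ × 9.8 m/s² × 1854 m = 1.817×10^7 Pa = 18.17 MPa
Effective stress σ' = σ_v − P_p = 44.49 − 18.17 = 26.323 MPa = 26323 kPa

26000 kPa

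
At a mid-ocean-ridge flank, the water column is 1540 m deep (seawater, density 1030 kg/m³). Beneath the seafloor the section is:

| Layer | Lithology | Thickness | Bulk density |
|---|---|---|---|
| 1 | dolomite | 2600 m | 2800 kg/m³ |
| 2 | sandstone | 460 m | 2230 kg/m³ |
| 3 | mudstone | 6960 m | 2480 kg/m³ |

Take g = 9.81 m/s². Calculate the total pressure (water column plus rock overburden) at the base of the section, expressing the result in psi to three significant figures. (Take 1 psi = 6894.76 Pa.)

38600 psi

seawater: 1030 kg/m³ × 9.81 m/s² × 1540 m = 1.556×10^7 Pa = 2257 psi
dolomite: 2800 kg/m³ × 9.81 m/s² × 2600 m = 7.142×10^7 Pa = 10358 psi
sandstone: 2230 kg/m³ × 9.81 m/s² × 460 m = 1.006×10^7 Pa = 1460 psi
mudstone: 2480 kg/m³ × 9.81 m/s² × 6960 m = 1.693×10^8 Pa = 24559 psi
Total = 2257 + 10358 + 1460 + 24559 = 38634 psi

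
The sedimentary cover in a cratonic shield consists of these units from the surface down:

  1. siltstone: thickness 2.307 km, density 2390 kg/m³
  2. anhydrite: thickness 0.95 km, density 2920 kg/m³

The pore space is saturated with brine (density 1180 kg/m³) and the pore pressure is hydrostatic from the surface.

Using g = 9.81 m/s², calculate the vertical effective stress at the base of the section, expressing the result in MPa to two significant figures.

44 MPa

Overburden (lithostatic) stress σ_v:
siltstone: 2390 kg/m³ × 9.81 m/s² × 2307 m = 5.409×10^7 Pa = 54.09 MPa
anhydrite: 2920 kg/m³ × 9.81 m/s² × 950 m = 2.721×10^7 Pa = 27.21 MPa
Total = 54.09 + 27.21 = 81.303 MPa
Pore pressure P_p = 1180 kg/m³ × 9.81 m/s² × 3257 m = 3.770×10^7 Pa = 37.70 MPa
Effective stress σ' = σ_v − P_p = 81.30 − 37.70 = 43.600 MPa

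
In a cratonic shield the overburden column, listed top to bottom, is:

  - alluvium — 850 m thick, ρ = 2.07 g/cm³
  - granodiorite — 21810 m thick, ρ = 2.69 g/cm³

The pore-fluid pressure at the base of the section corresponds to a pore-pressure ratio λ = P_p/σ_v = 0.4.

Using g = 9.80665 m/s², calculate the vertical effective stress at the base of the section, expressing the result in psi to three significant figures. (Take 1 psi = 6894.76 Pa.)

Overburden (lithostatic) stress σ_v:
alluvium: 2070 kg/m³ × 9.80665 m/s² × 850 m = 1.725×10^7 Pa = 17.25 MPa
granodiorite: 2690 kg/m³ × 9.80665 m/s² × 21810 m = 5.753×10^8 Pa = 575.3 MPa
Total = 17.25 + 575.3 = 592.60 MPa
Pore pressure P_p = λ·σ_v = 0.4 × 592.6 MPa = 237.0 MPa
Effective stress σ' = σ_v − P_p = 592.6 − 237.0 = 355.56 MPa = 51570 psi

51600 psi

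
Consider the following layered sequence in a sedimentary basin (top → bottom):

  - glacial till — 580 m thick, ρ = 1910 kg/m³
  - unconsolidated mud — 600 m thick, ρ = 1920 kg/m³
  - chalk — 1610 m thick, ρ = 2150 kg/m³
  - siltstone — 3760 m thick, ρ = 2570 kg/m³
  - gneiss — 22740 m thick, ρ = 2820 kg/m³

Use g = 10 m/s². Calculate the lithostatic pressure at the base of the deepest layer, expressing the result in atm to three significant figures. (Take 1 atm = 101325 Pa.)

glacial till: 1910 kg/m³ × 10 m/s² × 580 m = 1.108×10^7 Pa = 109.3 atm
unconsolidated mud: 1920 kg/m³ × 10 m/s² × 600 m = 1.152×10^7 Pa = 113.7 atm
chalk: 2150 kg/m³ × 10 m/s² × 1610 m = 3.462×10^7 Pa = 341.6 atm
siltstone: 2570 kg/m³ × 10 m/s² × 3760 m = 9.663×10^7 Pa = 953.7 atm
gneiss: 2820 kg/m³ × 10 m/s² × 22740 m = 6.413×10^8 Pa = 6329 atm
Total = 109.3 + 113.7 + 341.6 + 953.7 + 6329 = 7847.2 atm

7850 atm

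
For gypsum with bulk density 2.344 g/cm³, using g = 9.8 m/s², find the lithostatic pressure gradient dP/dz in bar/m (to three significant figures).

dP/dz = ρg = 2344 kg/m³ × 9.8 m/s² = 22971 Pa/m
= 22971 Pa/m × (1 bar/m / 1.0000×10^5 Pa/m) = 0.22971 bar/m

0.230 bar/m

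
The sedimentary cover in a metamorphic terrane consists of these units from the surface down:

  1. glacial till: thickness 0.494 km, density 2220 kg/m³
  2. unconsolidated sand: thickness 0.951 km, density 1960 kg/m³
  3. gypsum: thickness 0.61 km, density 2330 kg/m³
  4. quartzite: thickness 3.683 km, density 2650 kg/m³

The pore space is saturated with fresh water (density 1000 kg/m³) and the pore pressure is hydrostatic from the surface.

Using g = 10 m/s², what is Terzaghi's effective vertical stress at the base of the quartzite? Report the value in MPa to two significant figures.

84 MPa

Overburden (lithostatic) stress σ_v:
glacial till: 2220 kg/m³ × 10 m/s² × 494 m = 1.097×10^7 Pa = 10.97 MPa
unconsolidated sand: 1960 kg/m³ × 10 m/s² × 951 m = 1.864×10^7 Pa = 18.64 MPa
gypsum: 2330 kg/m³ × 10 m/s² × 610 m = 1.421×10^7 Pa = 14.21 MPa
quartzite: 2650 kg/m³ × 10 m/s² × 3683 m = 9.760×10^7 Pa = 97.60 MPa
Total = 10.97 + 18.64 + 14.21 + 97.60 = 141.42 MPa
Pore pressure P_p = 1000 kg/m³ × 10 m/s² × 5738 m = 5.738×10^7 Pa = 57.38 MPa
Effective stress σ' = σ_v − P_p = 141.4 − 57.38 = 84.039 MPa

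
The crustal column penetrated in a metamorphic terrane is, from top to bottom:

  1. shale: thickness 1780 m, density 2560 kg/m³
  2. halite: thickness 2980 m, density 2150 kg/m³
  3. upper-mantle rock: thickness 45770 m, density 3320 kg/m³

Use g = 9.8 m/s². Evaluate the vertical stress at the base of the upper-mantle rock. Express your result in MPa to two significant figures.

shale: 2560 kg/m³ × 9.8 m/s² × 1780 m = 4.466×10^7 Pa = 44.66 MPa
halite: 2150 kg/m³ × 9.8 m/s² × 2980 m = 6.279×10^7 Pa = 62.79 MPa
upper-mantle rock: 3320 kg/m³ × 9.8 m/s² × 45770 m = 1.489×10^9 Pa = 1489 MPa
Total = 44.66 + 62.79 + 1489 = 1596.6 MPa

1600 MPa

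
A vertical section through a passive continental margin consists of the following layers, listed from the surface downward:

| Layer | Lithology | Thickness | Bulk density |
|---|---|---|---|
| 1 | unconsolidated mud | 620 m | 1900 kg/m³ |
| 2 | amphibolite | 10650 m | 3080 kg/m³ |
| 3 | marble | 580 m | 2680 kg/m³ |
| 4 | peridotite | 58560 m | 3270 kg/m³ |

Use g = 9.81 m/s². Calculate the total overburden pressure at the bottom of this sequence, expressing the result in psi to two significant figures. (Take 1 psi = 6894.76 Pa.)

320000 psi

unconsolidated mud: 1900 kg/m³ × 9.81 m/s² × 620 m = 1.156×10^7 Pa = 1676 psi
amphibolite: 3080 kg/m³ × 9.81 m/s² × 10650 m = 3.218×10^8 Pa = 46671 psi
marble: 2680 kg/m³ × 9.81 m/s² × 580 m = 1.525×10^7 Pa = 2212 psi
peridotite: 3270 kg/m³ × 9.81 m/s² × 58560 m = 1.879×10^9 Pa = 2.725×10^5 psi
Total = 1676 + 46671 + 2212 + 2.725×10^5 = 3.2302×10^5 psi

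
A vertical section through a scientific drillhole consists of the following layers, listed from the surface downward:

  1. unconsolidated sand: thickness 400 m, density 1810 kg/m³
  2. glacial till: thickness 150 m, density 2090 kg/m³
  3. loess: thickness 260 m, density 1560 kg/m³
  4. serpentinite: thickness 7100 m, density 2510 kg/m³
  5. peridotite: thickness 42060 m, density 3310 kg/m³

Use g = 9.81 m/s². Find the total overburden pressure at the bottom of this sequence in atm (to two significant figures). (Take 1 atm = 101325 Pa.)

15000 atm

unconsolidated sand: 1810 kg/m³ × 9.81 m/s² × 400 m = 7.102×10^6 Pa = 70.10 atm
glacial till: 2090 kg/m³ × 9.81 m/s² × 150 m = 3.075×10^6 Pa = 30.35 atm
loess: 1560 kg/m³ × 9.81 m/s² × 260 m = 3.979×10^6 Pa = 39.27 atm
serpentinite: 2510 kg/m³ × 9.81 m/s² × 7100 m = 1.748×10^8 Pa = 1725 atm
peridotite: 3310 kg/m³ × 9.81 m/s² × 42060 m = 1.366×10^9 Pa = 13479 atm
Total = 70.10 + 30.35 + 39.27 + 1725 + 13479 = 15344 atm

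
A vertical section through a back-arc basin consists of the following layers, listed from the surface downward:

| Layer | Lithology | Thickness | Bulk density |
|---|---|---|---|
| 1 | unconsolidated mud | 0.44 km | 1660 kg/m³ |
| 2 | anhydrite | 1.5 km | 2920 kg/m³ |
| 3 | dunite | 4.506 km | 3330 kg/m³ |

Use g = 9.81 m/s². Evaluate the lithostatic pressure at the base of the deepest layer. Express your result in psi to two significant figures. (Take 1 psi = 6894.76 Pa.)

29000 psi

unconsolidated mud: 1660 kg/m³ × 9.81 m/s² × 440 m = 7.165×10^6 Pa = 1039 psi
anhydrite: 2920 kg/m³ × 9.81 m/s² × 1500 m = 4.297×10^7 Pa = 6232 psi
dunite: 3330 kg/m³ × 9.81 m/s² × 4506 m = 1.472×10^8 Pa = 21349 psi
Total = 1039 + 6232 + 21349 = 28621 psi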